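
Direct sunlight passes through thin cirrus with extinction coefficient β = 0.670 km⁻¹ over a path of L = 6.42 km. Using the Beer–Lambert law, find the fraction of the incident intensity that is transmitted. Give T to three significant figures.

0.0135

τ = β·L = 0.670 × 6.42 = 4.3014.
T = exp(−4.3014) = 0.0135.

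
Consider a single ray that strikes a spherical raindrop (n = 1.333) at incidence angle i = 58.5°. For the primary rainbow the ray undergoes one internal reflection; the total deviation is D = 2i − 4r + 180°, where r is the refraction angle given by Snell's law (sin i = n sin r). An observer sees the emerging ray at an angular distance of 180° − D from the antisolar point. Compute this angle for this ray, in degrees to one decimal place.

sin r = sin 58.5° / 1.333 = 0.8526/1.333 = 0.6396; r = 39.76°.
D = 2·58.5° − 4·39.76° + 180° = 117.00° − 159.06° + 180° = 137.94°.
Angle from antisolar point = 180° − D = 42.06°.

42.1°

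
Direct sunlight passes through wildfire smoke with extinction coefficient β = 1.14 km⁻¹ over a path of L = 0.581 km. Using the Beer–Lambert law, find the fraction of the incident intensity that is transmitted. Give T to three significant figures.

0.516

τ = β·L = 1.14 × 0.581 = 0.6623.
T = exp(−0.6623) = 0.5156.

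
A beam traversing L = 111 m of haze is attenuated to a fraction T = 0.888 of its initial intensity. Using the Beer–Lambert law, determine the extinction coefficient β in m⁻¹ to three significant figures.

0.00107 m⁻¹

Beer–Lambert: T = exp(−βL) ⇒ β = −ln(T)/L = −ln(0.888)/111 = 0.1188/111 = 0.00107 m⁻¹.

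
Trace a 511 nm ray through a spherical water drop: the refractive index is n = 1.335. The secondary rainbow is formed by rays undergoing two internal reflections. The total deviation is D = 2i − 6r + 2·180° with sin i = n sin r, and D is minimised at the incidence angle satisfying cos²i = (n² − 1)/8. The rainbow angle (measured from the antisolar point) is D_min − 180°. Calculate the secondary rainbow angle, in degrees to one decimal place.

cos²i = (1.78222 − 1)/8 = 0.09778; i = arccos(0.31269) = 71.778°.
sin r = sin 71.778°/1.335 = 0.71150; r = 45.357°.
D_min = 2·71.778° − 6·45.357° + 360° = 231.414°.
Rainbow angle = D_min − 180° = 51.414°.

51.4°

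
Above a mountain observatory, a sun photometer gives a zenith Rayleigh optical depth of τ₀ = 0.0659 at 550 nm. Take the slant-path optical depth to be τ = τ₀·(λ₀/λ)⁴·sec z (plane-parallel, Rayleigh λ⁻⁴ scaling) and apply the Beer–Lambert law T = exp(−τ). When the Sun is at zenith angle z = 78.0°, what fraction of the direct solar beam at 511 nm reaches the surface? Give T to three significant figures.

sec 78.0° = 4.8097.
τ = 0.0659 × (550/511)⁴ × 4.8097 = 0.0659 × 1.3420 × 4.8097 = 0.4254.
T = exp(−0.4254) = 0.6535.

0.654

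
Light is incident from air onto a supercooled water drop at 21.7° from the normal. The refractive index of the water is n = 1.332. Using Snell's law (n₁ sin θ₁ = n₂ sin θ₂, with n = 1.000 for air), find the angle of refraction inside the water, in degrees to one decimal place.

Snell: sin θ_r = sin θ_i / n = sin 21.7° / 1.332 = 0.3697 / 1.332 = 0.2776.
θ_r = arcsin(0.2776) = 16.12°.

16.1°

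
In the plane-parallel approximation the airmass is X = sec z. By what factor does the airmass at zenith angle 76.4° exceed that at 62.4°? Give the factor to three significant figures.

X(76.4°)/X(62.4°) = sec 76.4° / sec 62.4° = cos 62.4° / cos 76.4° = 0.4633/0.2351 = 1.9703.

1.97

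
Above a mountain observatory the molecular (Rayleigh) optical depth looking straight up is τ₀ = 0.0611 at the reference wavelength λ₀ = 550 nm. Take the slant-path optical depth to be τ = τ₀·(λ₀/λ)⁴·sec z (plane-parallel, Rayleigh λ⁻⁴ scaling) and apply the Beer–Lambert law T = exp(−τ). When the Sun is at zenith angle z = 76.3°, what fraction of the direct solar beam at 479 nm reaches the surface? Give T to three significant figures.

sec 76.3° = 4.2223.
τ = 0.0611 × (550/479)⁴ × 4.2223 = 0.0611 × 1.7382 × 4.2223 = 0.4484.
T = exp(−0.4484) = 0.6386.

0.639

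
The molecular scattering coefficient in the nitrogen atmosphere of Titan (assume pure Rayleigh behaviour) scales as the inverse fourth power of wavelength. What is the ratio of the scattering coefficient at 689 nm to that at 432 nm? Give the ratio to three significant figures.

Rayleigh scattering ∝ λ⁻⁴, so the ratio of coefficients is the inverse fourth power of the wavelength ratio.
σ(689)/σ(432) = (432/689)⁴ = (0.6270)⁴ = 0.1545.

0.155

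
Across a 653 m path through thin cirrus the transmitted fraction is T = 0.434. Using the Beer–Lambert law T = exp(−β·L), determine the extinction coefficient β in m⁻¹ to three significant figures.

Beer–Lambert: T = exp(−βL) ⇒ β = −ln(T)/L = −ln(0.434)/653 = 0.8347/653 = 0.001278 m⁻¹.

0.00128 m⁻¹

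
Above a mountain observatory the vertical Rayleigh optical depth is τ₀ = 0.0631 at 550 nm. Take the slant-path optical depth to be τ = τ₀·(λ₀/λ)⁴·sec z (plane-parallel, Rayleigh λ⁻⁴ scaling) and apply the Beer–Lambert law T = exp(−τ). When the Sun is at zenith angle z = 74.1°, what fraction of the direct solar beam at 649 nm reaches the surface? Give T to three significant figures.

0.888

sec 74.1° = 3.6502.
τ = 0.0631 × (550/649)⁴ × 3.6502 = 0.0631 × 0.5158 × 3.6502 = 0.1188.
T = exp(−0.1188) = 0.8880.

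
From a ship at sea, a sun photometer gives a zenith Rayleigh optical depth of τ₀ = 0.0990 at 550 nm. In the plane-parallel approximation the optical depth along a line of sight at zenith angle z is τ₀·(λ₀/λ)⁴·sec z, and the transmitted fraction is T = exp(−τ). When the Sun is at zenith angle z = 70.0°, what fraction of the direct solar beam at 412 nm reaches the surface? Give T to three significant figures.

0.399

sec 70.0° = 2.9238.
τ = 0.0990 × (550/412)⁴ × 2.9238 = 0.0990 × 3.1759 × 2.9238 = 0.9193.
T = exp(−0.9193) = 0.3988.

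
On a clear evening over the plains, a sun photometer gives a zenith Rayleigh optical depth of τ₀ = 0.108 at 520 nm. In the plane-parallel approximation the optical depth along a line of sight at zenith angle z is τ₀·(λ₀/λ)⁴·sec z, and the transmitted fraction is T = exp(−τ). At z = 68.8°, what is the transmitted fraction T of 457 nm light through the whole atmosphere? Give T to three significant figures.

sec 68.8° = 2.7653.
τ = 0.108 × (520/457)⁴ × 2.7653 = 0.108 × 1.6763 × 2.7653 = 0.5006.
T = exp(−0.5006) = 0.6062.

0.606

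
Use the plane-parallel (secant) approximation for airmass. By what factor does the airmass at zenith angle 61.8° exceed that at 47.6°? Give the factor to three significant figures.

X(61.8°)/X(47.6°) = sec 61.8° / sec 47.6° = cos 47.6° / cos 61.8° = 0.6743/0.4726 = 1.4269.

1.43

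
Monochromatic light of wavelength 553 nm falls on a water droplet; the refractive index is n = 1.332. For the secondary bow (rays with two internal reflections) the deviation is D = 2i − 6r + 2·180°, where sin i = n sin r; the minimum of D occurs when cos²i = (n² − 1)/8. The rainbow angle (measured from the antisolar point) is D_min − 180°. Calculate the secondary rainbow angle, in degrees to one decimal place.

50.6°

cos²i = (1.77422 − 1)/8 = 0.09678; i = arccos(0.31109) = 71.875°.
sin r = sin 71.875°/1.332 = 0.71350; r = 45.520°.
D_min = 2·71.875° − 6·45.520° + 360° = 230.628°.
Rainbow angle = D_min − 180° = 50.628°.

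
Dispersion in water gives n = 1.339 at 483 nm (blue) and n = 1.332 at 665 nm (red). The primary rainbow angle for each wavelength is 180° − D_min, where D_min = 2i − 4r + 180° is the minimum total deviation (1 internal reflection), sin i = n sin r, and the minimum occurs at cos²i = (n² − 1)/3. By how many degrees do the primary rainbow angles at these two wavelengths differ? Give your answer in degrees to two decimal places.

1.01°

At 483 nm (n = 1.339): cos²i = 0.26431 → i = 59.062°, r = 39.834°, D_min = 138.786°, rainbow angle = 41.214°.
At 665 nm (n = 1.332): cos²i = 0.25807 → i = 59.469°, r = 40.290°, D_min = 137.776°, rainbow angle = 42.224°.
Angular width = |41.214° − 42.224°| = 1.010°.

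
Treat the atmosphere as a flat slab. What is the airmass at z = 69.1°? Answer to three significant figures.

X = sec z = 1/cos 69.1° = 1/0.3567 = 2.8032.

2.80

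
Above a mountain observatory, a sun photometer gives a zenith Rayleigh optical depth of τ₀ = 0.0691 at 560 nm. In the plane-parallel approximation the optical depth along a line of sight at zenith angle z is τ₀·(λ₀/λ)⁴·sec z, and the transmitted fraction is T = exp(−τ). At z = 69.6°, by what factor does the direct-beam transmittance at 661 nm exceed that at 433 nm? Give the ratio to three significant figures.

Airmass: sec 69.6° = 2.8688.
τ(661 nm) = 0.0691 × (560/661)⁴ × 2.8688 = 0.0691 × 0.5152 × 2.8688 = 0.1021.
τ(433 nm) = 0.0691 × (560/433)⁴ × 2.8688 = 0.0691 × 2.7977 × 2.8688 = 0.5546.
T(661)/T(433) = exp(τ_B − τ_A) = exp(0.4525) = 1.5722.

1.57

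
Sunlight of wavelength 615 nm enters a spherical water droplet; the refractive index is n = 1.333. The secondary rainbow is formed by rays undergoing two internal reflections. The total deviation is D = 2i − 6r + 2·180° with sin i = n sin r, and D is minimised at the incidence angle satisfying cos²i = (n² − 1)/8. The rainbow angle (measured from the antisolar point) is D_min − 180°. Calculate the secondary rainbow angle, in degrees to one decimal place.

50.9°

cos²i = (1.77689 − 1)/8 = 0.09711; i = arccos(0.31163) = 71.843°.
sin r = sin 71.843°/1.333 = 0.71283; r = 45.466°.
D_min = 2·71.843° − 6·45.466° + 360° = 230.891°.
Rainbow angle = D_min − 180° = 50.891°.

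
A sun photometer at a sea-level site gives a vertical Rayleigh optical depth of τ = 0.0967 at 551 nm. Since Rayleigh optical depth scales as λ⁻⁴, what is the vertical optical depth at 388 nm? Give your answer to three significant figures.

τ(388 nm) = τ(551 nm) × (551/388)⁴ = 0.0967 × (1.4201)⁴ = 0.0967 × 4.0670 = 0.3933.

0.393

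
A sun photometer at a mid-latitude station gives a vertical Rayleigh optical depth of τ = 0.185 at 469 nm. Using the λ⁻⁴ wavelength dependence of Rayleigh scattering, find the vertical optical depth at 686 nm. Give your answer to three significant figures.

0.0404

τ(686 nm) = τ(469 nm) × (469/686)⁴ = 0.185 × (0.6837)⁴ = 0.185 × 0.2185 = 0.0404.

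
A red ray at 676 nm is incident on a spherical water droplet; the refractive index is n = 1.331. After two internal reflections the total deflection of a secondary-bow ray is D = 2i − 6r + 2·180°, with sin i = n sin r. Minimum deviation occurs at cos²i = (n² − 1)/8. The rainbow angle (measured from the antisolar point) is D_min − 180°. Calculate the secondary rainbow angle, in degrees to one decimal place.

cos²i = (1.77156 − 1)/8 = 0.09645; i = arccos(0.31056) = 71.907°.
sin r = sin 71.907°/1.331 = 0.71417; r = 45.575°.
D_min = 2·71.907° − 6·45.575° + 360° = 230.365°.
Rainbow angle = D_min − 180° = 50.365°.

50.4°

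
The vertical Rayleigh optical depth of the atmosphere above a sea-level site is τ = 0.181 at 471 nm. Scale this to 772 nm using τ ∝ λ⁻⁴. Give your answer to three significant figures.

τ(772 nm) = τ(471 nm) × (471/772)⁴ = 0.181 × (0.6101)⁴ = 0.181 × 0.1386 = 0.0251.

0.0251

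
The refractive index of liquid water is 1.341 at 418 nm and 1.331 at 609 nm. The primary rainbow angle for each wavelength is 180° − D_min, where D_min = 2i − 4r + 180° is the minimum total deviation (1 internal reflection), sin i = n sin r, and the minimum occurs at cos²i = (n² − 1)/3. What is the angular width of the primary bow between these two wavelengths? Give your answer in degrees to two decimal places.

1.44°

At 418 nm (n = 1.341): cos²i = 0.26609 → i = 58.946°, r = 39.705°, D_min = 139.071°, rainbow angle = 40.929°.
At 609 nm (n = 1.331): cos²i = 0.25719 → i = 59.527°, r = 40.356°, D_min = 137.630°, rainbow angle = 42.370°.
Angular width = |40.929° − 42.370°| = 1.441°.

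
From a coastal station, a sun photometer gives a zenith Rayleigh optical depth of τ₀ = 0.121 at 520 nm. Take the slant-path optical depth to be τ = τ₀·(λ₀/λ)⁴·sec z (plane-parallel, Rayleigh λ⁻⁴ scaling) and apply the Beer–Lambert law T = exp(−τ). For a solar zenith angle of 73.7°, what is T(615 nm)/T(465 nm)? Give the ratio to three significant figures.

1.57

Airmass: sec 73.7° = 3.5629.
τ(615 nm) = 0.121 × (520/615)⁴ × 3.5629 = 0.121 × 0.5111 × 3.5629 = 0.2203.
τ(465 nm) = 0.121 × (520/465)⁴ × 3.5629 = 0.121 × 1.5639 × 3.5629 = 0.6742.
T(615)/T(465) = exp(τ_B − τ_A) = exp(0.4539) = 1.5744.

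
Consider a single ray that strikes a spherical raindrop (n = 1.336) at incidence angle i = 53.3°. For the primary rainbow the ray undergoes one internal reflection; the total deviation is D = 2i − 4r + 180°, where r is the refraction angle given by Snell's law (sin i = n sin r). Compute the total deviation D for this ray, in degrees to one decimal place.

sin r = sin 53.3° / 1.336 = 0.8018/1.336 = 0.6001; r = 36.88°.
D = 2·53.3° − 4·36.88° + 180° = 106.60° − 147.52° + 180° = 139.08°.

139.1°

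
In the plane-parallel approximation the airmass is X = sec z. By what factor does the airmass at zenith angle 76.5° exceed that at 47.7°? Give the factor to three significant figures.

2.88

X(76.5°)/X(47.7°) = sec 76.5° / sec 47.7° = cos 47.7° / cos 76.5° = 0.6730/0.2334 = 2.8830.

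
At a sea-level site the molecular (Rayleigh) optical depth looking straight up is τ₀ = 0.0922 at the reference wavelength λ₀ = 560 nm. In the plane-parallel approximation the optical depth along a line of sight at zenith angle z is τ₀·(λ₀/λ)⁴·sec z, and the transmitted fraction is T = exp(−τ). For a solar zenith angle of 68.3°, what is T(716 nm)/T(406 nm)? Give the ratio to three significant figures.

Airmass: sec 68.3° = 2.7046.
τ(716 nm) = 0.0922 × (560/716)⁴ × 2.7046 = 0.0922 × 0.3742 × 2.7046 = 0.0933.
τ(406 nm) = 0.0922 × (560/406)⁴ × 2.7046 = 0.0922 × 3.6195 × 2.7046 = 0.9026.
T(716)/T(406) = exp(τ_B − τ_A) = exp(0.8092) = 2.2462.

2.25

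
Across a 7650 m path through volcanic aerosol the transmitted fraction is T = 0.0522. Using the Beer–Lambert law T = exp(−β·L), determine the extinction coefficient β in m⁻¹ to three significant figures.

0.000386 m⁻¹

Beer–Lambert: T = exp(−βL) ⇒ β = −ln(T)/L = −ln(0.0522)/7650 = 2.9527/7650 = 0.000386 m⁻¹.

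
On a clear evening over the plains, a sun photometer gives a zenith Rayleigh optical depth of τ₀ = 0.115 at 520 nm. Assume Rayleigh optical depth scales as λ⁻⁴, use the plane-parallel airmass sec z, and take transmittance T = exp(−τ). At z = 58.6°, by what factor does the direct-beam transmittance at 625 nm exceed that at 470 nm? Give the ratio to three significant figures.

Airmass: sec 58.6° = 1.9194.
τ(625 nm) = 0.115 × (520/625)⁴ × 1.9194 = 0.115 × 0.4792 × 1.9194 = 0.1058.
τ(470 nm) = 0.115 × (520/470)⁴ × 1.9194 = 0.115 × 1.4984 × 1.9194 = 0.3307.
T(625)/T(470) = exp(τ_B − τ_A) = exp(0.2250) = 1.2523.

1.25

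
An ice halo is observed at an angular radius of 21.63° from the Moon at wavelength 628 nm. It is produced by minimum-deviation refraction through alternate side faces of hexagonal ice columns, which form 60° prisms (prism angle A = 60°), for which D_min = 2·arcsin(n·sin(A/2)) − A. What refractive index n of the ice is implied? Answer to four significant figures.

Rearranging: n = sin((D_min + A)/2) / sin(A/2).
(D_min + A)/2 = (21.63° + 60°)/2 = 40.815°.
n = sin 40.815° / sin 30° = 0.6536 / 0.5000 = 1.3072.

1.307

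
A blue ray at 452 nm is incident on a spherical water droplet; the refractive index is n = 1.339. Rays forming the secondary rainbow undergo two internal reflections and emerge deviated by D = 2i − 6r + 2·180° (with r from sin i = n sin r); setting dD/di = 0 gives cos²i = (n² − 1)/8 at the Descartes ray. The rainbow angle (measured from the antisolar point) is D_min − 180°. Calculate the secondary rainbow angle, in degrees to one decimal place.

52.5°

cos²i = (1.79292 − 1)/8 = 0.09912; i = arccos(0.31483) = 71.650°.
sin r = sin 71.650°/1.339 = 0.70885; r = 45.141°.
D_min = 2·71.650° − 6·45.141° + 360° = 232.451°.
Rainbow angle = D_min − 180° = 52.451°.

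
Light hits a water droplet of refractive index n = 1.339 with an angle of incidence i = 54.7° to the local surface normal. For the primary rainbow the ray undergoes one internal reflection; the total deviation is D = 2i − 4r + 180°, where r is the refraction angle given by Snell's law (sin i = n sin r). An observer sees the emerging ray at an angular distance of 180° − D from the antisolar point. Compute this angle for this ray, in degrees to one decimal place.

40.8°

sin r = sin 54.7° / 1.339 = 0.8161/1.339 = 0.6095; r = 37.55°.
D = 2·54.7° − 4·37.55° + 180° = 109.40° − 150.22° + 180° = 139.18°.
Angle from antisolar point = 180° − D = 40.82°.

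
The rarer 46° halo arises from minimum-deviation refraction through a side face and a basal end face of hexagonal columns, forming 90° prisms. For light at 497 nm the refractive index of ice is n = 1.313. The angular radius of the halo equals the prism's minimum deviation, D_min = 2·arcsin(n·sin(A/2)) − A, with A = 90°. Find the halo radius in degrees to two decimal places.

46.38°

n·sin(A/2) = 1.313 × sin 45° = 1.313 × 0.7071 = 0.9284.
D_min = 2·arcsin(0.9284) − 90° = 2 × 68.192° − 90° = 46.383°.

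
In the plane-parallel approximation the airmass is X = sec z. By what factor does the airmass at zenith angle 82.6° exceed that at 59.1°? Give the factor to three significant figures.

3.99

X(82.6°)/X(59.1°) = sec 82.6° / sec 59.1° = cos 59.1° / cos 82.6° = 0.5135/0.1288 = 3.9873.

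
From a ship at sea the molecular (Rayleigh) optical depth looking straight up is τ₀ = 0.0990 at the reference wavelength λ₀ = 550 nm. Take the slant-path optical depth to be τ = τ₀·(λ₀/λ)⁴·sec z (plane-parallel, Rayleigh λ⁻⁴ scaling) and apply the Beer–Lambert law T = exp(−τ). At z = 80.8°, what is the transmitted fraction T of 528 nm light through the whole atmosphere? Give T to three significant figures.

sec 80.8° = 6.2546.
τ = 0.0990 × (550/528)⁴ × 6.2546 = 0.0990 × 1.1774 × 6.2546 = 0.7290.
T = exp(−0.7290) = 0.4824.

0.482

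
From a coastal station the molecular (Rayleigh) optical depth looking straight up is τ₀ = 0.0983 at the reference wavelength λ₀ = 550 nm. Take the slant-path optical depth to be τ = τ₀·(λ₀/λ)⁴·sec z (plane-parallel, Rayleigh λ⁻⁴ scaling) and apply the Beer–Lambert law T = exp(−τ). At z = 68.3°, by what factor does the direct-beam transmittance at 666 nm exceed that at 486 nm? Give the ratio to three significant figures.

1.37

Airmass: sec 68.3° = 2.7046.
τ(666 nm) = 0.0983 × (550/666)⁴ × 2.7046 = 0.0983 × 0.4651 × 2.7046 = 0.1237.
τ(486 nm) = 0.0983 × (550/486)⁴ × 2.7046 = 0.0983 × 1.6402 × 2.7046 = 0.4361.
T(666)/T(486) = exp(τ_B − τ_A) = exp(0.3124) = 1.3667.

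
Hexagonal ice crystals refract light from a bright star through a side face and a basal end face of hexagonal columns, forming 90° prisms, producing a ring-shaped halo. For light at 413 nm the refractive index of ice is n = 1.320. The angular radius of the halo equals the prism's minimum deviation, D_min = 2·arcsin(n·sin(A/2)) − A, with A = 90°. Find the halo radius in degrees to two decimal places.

n·sin(A/2) = 1.320 × sin 45° = 1.320 × 0.7071 = 0.9334.
D_min = 2·arcsin(0.9334) − 90° = 2 × 68.968° − 90° = 47.936°.

47.94°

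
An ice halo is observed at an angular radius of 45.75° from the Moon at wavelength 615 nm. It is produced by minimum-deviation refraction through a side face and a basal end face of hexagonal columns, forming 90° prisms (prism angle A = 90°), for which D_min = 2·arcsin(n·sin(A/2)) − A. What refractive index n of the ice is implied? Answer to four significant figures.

Rearranging: n = sin((D_min + A)/2) / sin(A/2).
(D_min + A)/2 = (45.75° + 90°)/2 = 67.875°.
n = sin 67.875° / sin 45° = 0.9264 / 0.7071 = 1.3101.

1.310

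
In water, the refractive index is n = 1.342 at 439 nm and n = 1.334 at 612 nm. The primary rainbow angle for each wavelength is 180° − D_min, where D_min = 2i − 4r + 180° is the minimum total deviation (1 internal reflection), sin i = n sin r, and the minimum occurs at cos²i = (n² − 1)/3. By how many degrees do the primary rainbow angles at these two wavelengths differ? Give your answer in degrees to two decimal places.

1.15°

At 439 nm (n = 1.342): cos²i = 0.26699 → i = 58.888°, r = 39.641°, D_min = 139.213°, rainbow angle = 40.787°.
At 612 nm (n = 1.334): cos²i = 0.25985 → i = 59.352°, r = 40.159°, D_min = 138.067°, rainbow angle = 41.933°.
Angular width = |40.787° − 41.933°| = 1.146°.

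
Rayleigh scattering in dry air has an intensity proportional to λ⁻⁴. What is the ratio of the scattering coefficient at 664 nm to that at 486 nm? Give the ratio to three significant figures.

Rayleigh scattering ∝ λ⁻⁴, so the ratio of coefficients is the inverse fourth power of the wavelength ratio.
σ(664)/σ(486) = (486/664)⁴ = (0.7319)⁴ = 0.287.

0.287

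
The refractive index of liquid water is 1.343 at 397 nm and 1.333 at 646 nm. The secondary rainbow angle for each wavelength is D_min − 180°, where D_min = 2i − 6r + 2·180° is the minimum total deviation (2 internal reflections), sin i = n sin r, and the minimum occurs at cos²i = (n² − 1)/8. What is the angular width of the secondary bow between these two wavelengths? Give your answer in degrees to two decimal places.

2.59°

At 397 nm (n = 1.343): cos²i = 0.10046 → i = 71.522°, r = 44.928°, D_min = 233.478°, rainbow angle = 53.478°.
At 646 nm (n = 1.333): cos²i = 0.09711 → i = 71.843°, r = 45.466°, D_min = 230.891°, rainbow angle = 50.891°.
Angular width = |53.478° − 50.891°| = 2.587°.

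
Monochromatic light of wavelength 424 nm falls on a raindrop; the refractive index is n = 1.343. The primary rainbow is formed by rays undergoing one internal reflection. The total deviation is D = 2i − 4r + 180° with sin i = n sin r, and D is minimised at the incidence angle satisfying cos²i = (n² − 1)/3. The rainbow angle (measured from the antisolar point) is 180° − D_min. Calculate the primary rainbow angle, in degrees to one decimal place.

40.6°

cos²i = (1.80365 − 1)/3 = 0.26788; i = arccos(0.51757) = 58.830°.
sin r = sin 58.830°/1.343 = 0.63711; r = 39.577°.
D_min = 2·58.830° − 4·39.577° + 180° = 139.354°.
Rainbow angle = 180° − D_min = 40.646°.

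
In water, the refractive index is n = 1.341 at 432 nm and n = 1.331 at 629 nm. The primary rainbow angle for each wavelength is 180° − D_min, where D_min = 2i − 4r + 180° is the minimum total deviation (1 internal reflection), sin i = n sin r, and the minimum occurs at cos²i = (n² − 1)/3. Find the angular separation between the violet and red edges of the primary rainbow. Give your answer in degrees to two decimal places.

At 432 nm (n = 1.341): cos²i = 0.26609 → i = 58.946°, r = 39.705°, D_min = 139.071°, rainbow angle = 40.929°.
At 629 nm (n = 1.331): cos²i = 0.25719 → i = 59.527°, r = 40.356°, D_min = 137.630°, rainbow angle = 42.370°.
Angular width = |40.929° − 42.370°| = 1.441°.

1.44°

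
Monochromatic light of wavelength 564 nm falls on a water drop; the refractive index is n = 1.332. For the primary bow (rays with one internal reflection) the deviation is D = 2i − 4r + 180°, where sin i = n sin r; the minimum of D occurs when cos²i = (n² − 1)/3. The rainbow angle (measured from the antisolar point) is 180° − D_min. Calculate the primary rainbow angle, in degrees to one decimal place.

cos²i = (1.77422 − 1)/3 = 0.25807; i = arccos(0.50801) = 59.469°.
sin r = sin 59.469°/1.332 = 0.64666; r = 40.290°.
D_min = 2·59.469° − 4·40.290° + 180° = 137.776°.
Rainbow angle = 180° − D_min = 42.224°.

42.2°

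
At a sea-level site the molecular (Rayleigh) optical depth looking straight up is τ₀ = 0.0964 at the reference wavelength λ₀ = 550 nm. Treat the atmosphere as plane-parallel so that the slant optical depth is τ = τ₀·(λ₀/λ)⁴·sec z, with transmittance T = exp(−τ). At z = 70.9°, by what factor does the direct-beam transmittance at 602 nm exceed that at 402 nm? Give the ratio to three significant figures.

Airmass: sec 70.9° = 3.0561.
τ(602 nm) = 0.0964 × (550/602)⁴ × 3.0561 = 0.0964 × 0.6967 × 3.0561 = 0.2053.
τ(402 nm) = 0.0964 × (550/402)⁴ × 3.0561 = 0.0964 × 3.5039 × 3.0561 = 1.0323.
T(602)/T(402) = exp(τ_B − τ_A) = exp(0.8270) = 2.2864.

2.29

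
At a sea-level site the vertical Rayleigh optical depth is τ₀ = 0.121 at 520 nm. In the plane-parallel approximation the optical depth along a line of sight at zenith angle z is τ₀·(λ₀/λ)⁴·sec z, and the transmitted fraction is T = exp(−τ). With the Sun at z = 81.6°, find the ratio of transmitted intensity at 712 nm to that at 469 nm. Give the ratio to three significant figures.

Airmass: sec 81.6° = 6.8454.
τ(712 nm) = 0.121 × (520/712)⁴ × 6.8454 = 0.121 × 0.2845 × 6.8454 = 0.2357.
τ(469 nm) = 0.121 × (520/469)⁴ × 6.8454 = 0.121 × 1.5112 × 6.8454 = 1.2517.
T(712)/T(469) = exp(τ_B − τ_A) = exp(1.0161) = 2.7623.

2.76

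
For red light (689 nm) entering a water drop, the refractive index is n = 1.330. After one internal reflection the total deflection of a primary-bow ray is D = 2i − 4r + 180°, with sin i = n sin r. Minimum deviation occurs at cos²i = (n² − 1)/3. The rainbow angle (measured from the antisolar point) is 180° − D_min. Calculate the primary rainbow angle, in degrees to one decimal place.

42.5°

cos²i = (1.76890 − 1)/3 = 0.25630; i = arccos(0.50626) = 59.585°.
sin r = sin 59.585°/1.330 = 0.64841; r = 40.422°.
D_min = 2·59.585° − 4·40.422° + 180° = 137.484°.
Rainbow angle = 180° − D_min = 42.516°.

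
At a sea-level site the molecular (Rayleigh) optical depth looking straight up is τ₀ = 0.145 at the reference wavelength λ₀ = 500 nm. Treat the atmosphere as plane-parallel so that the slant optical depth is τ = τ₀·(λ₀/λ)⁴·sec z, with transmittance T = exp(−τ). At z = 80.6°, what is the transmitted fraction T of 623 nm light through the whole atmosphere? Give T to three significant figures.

sec 80.6° = 6.1227.
τ = 0.145 × (500/623)⁴ × 6.1227 = 0.145 × 0.4149 × 6.1227 = 0.3683.
T = exp(−0.3683) = 0.6919.

0.692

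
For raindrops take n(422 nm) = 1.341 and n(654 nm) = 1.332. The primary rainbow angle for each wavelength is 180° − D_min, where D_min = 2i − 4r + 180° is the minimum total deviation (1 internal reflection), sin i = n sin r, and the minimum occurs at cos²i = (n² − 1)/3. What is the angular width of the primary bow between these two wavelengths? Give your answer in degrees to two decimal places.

1.29°

At 422 nm (n = 1.341): cos²i = 0.26609 → i = 58.946°, r = 39.705°, D_min = 139.071°, rainbow angle = 40.929°.
At 654 nm (n = 1.332): cos²i = 0.25807 → i = 59.469°, r = 40.290°, D_min = 137.776°, rainbow angle = 42.224°.
Angular width = |40.929° − 42.224°| = 1.295°.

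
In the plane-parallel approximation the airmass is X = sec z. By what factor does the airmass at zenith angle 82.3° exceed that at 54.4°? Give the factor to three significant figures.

X(82.3°)/X(54.4°) = sec 82.3° / sec 54.4° = cos 54.4° / cos 82.3° = 0.5821/0.1340 = 4.3446.

4.34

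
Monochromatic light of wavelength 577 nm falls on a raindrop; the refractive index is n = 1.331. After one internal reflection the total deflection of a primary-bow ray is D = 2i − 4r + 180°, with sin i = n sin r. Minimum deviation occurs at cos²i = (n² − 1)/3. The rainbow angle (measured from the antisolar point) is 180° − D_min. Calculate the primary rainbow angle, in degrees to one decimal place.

42.4°

cos²i = (1.77156 − 1)/3 = 0.25719; i = arccos(0.50714) = 59.527°.
sin r = sin 59.527°/1.331 = 0.64753; r = 40.356°.
D_min = 2·59.527° − 4·40.356° + 180° = 137.630°.
Rainbow angle = 180° − D_min = 42.370°.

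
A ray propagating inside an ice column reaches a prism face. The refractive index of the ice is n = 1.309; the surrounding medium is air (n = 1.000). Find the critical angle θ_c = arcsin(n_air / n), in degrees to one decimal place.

sin θ_c = n_air / n = 1.000 / 1.309 = 0.7639.
θ_c = arcsin(0.7639) = 49.81°.

49.8°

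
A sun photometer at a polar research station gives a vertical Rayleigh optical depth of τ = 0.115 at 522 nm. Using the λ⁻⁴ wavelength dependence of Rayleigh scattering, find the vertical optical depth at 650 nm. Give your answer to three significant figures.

τ(650 nm) = τ(522 nm) × (522/650)⁴ = 0.115 × (0.8031)⁴ = 0.115 × 0.4159 = 0.0478.

0.0478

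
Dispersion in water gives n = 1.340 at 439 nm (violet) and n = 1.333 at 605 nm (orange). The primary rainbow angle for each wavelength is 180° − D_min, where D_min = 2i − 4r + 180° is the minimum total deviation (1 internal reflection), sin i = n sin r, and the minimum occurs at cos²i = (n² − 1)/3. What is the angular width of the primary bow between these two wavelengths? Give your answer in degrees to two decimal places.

At 439 nm (n = 1.340): cos²i = 0.26520 → i = 59.004°, r = 39.770°, D_min = 138.929°, rainbow angle = 41.071°.
At 605 nm (n = 1.333): cos²i = 0.25896 → i = 59.410°, r = 40.225°, D_min = 137.922°, rainbow angle = 42.078°.
Angular width = |41.071° − 42.078°| = 1.007°.

1.01°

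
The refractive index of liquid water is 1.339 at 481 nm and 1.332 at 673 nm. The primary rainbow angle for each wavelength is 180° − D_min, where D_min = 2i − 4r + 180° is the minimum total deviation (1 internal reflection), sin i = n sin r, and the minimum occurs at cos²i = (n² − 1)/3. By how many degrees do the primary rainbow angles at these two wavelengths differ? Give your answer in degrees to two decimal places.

At 481 nm (n = 1.339): cos²i = 0.26431 → i = 59.062°, r = 39.834°, D_min = 138.786°, rainbow angle = 41.214°.
At 673 nm (n = 1.332): cos²i = 0.25807 → i = 59.469°, r = 40.290°, D_min = 137.776°, rainbow angle = 42.224°.
Angular width = |41.214° − 42.224°| = 1.010°.

1.01°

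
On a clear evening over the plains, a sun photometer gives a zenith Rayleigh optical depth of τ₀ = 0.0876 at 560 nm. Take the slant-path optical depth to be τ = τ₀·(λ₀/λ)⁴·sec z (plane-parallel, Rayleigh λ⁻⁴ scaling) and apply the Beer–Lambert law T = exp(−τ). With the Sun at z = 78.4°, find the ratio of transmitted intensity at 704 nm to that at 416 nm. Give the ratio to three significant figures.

Airmass: sec 78.4° = 4.9732.
τ(704 nm) = 0.0876 × (560/704)⁴ × 4.9732 = 0.0876 × 0.4004 × 4.9732 = 0.1744.
τ(416 nm) = 0.0876 × (560/416)⁴ × 4.9732 = 0.0876 × 3.2838 × 4.9732 = 1.4306.
T(704)/T(416) = exp(τ_B − τ_A) = exp(1.2562) = 3.5120.

3.51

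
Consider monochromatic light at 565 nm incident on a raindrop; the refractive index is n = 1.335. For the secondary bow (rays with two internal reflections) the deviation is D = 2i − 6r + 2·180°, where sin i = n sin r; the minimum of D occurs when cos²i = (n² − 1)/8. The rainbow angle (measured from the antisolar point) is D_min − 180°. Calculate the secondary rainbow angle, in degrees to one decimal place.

cos²i = (1.78222 − 1)/8 = 0.09778; i = arccos(0.31269) = 71.778°.
sin r = sin 71.778°/1.335 = 0.71150; r = 45.357°.
D_min = 2·71.778° − 6·45.357° + 360° = 231.414°.
Rainbow angle = D_min − 180° = 51.414°.

51.4°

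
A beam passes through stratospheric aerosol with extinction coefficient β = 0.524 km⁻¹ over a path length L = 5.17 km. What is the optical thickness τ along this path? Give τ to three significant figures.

2.71

τ = β·L = 0.524 × 5.17 = 2.7091.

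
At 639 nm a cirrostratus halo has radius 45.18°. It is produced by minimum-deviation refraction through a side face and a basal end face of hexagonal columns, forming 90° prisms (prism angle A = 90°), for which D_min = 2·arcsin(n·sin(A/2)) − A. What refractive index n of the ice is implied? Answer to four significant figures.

Rearranging: n = sin((D_min + A)/2) / sin(A/2).
(D_min + A)/2 = (45.18° + 90°)/2 = 67.590°.
n = sin 67.590° / sin 45° = 0.9245 / 0.7071 = 1.3074.

1.307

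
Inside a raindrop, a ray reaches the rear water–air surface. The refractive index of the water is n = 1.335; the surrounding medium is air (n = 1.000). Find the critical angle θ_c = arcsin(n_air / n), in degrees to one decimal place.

48.5°

sin θ_c = n_air / n = 1.000 / 1.335 = 0.7491.
θ_c = arcsin(0.7491) = 48.51°.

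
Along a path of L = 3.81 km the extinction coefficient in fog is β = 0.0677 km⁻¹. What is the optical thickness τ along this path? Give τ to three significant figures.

0.258

τ = β·L = 0.0677 × 3.81 = 0.2579.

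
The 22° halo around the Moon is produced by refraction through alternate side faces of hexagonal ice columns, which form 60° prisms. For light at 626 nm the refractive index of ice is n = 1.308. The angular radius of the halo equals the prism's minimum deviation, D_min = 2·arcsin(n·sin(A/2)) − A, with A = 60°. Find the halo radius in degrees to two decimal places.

21.69°

n·sin(A/2) = 1.308 × sin 30° = 1.308 × 0.5000 = 0.6540.
D_min = 2·arcsin(0.6540) − 60° = 2 × 40.844° − 60° = 21.688°.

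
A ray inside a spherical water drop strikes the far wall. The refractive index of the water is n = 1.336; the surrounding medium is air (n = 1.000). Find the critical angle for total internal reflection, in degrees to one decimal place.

48.5°

sin θ_c = n_air / n = 1.000 / 1.336 = 0.7485.
θ_c = arcsin(0.7485) = 48.46°.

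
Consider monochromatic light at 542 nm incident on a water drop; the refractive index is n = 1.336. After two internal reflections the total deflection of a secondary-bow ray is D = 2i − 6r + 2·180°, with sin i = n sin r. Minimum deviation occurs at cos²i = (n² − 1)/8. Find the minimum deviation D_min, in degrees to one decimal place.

cos²i = (1.78490 − 1)/8 = 0.09811; i = arccos(0.31323) = 71.746°.
sin r = sin 71.746°/1.336 = 0.71084; r = 45.303°.
D_min = 2·71.746° − 6·45.303° + 360° = 231.674°.

231.7°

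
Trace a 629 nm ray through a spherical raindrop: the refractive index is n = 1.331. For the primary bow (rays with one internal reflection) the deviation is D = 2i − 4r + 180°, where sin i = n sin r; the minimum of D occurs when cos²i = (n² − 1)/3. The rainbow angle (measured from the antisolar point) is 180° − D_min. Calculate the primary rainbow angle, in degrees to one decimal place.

42.4°

cos²i = (1.77156 − 1)/3 = 0.25719; i = arccos(0.50714) = 59.527°.
sin r = sin 59.527°/1.331 = 0.64753; r = 40.356°.
D_min = 2·59.527° − 4·40.356° + 180° = 137.630°.
Rainbow angle = 180° − D_min = 42.370°.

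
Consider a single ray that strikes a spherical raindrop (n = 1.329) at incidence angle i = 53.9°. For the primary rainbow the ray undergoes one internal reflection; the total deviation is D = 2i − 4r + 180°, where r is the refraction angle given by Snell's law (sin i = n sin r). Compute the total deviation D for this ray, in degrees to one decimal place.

sin r = sin 53.9° / 1.329 = 0.8080/1.329 = 0.6080; r = 37.44°.
D = 2·53.9° − 4·37.44° + 180° = 107.80° − 149.77° + 180° = 138.03°.

138.0°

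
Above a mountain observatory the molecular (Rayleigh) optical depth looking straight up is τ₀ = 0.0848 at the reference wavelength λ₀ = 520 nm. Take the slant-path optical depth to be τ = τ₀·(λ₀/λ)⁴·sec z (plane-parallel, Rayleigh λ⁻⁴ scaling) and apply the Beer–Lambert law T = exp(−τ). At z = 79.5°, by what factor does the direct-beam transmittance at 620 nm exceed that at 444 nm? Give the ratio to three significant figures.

1.91

Airmass: sec 79.5° = 5.4874.
τ(620 nm) = 0.0848 × (520/620)⁴ × 5.4874 = 0.0848 × 0.4948 × 5.4874 = 0.2303.
τ(444 nm) = 0.0848 × (520/444)⁴ × 5.4874 = 0.0848 × 1.8814 × 5.4874 = 0.8755.
T(620)/T(444) = exp(τ_B − τ_A) = exp(0.6452) = 1.9064.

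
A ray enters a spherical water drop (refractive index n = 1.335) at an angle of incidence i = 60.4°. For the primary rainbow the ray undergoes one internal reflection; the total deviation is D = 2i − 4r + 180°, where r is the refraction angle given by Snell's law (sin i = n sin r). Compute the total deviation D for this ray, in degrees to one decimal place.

sin r = sin 60.4° / 1.335 = 0.8695/1.335 = 0.6513; r = 40.64°.
D = 2·60.4° − 4·40.64° + 180° = 120.80° − 162.56° + 180° = 138.24°.

138.2°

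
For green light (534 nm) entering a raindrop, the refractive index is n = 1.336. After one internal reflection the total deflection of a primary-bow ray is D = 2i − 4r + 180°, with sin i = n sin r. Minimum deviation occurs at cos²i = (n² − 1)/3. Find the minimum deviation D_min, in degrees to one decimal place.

cos²i = (1.78490 − 1)/3 = 0.26163; i = arccos(0.51150) = 59.236°.
sin r = sin 59.236°/1.336 = 0.64318; r = 40.029°.
D_min = 2·59.236° − 4·40.029° + 180° = 138.356°.

138.4°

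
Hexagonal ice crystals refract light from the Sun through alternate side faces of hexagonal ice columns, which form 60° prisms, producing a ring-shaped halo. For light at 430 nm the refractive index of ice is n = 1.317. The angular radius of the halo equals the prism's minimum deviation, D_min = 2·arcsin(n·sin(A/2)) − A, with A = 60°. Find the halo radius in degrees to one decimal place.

n·sin(A/2) = 1.317 × sin 30° = 1.317 × 0.5000 = 0.6585.
D_min = 2·arcsin(0.6585) − 60° = 2 × 41.186° − 60° = 22.371°.

22.4°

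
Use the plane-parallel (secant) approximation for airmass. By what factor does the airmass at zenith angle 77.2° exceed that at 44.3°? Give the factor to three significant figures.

3.23

X(77.2°)/X(44.3°) = sec 77.2° / sec 44.3° = cos 44.3° / cos 77.2° = 0.7157/0.2215 = 3.2304.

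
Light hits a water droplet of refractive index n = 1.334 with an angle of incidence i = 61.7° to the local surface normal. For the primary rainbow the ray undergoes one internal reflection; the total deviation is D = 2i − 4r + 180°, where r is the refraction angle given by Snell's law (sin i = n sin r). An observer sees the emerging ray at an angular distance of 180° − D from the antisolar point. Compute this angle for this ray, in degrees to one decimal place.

sin r = sin 61.7° / 1.334 = 0.8805/1.334 = 0.6600; r = 41.30°.
D = 2·61.7° − 4·41.30° + 180° = 123.40° − 165.21° + 180° = 138.19°.
Angle from antisolar point = 180° − D = 41.81°.

41.8°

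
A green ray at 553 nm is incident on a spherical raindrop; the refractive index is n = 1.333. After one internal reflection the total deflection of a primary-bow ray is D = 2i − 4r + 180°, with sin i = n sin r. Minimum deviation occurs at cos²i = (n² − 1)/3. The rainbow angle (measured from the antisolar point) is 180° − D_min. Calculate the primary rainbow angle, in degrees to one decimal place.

42.1°

cos²i = (1.77689 − 1)/3 = 0.25896; i = arccos(0.50888) = 59.410°.
sin r = sin 59.410°/1.333 = 0.64579; r = 40.225°.
D_min = 2·59.410° − 4·40.225° + 180° = 137.922°.
Rainbow angle = 180° − D_min = 42.078°.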